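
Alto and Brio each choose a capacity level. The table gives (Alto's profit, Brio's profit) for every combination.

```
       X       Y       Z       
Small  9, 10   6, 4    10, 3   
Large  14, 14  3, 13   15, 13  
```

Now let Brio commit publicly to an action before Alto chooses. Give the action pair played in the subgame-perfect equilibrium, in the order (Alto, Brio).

(Large, X)

Alto best-responds to each possible Brio move:
- X → Alto plays Large (best of 9, 14); Brio gets 14.
- Y → Alto plays Small (best of 6, 3); Brio gets 4.
- Z → Alto plays Large (best of 10, 15); Brio gets 13.
Among 14, 4, 13, the best is 14 at X. Subgame-perfect outcome: (Large, X) with payoffs (14, 14).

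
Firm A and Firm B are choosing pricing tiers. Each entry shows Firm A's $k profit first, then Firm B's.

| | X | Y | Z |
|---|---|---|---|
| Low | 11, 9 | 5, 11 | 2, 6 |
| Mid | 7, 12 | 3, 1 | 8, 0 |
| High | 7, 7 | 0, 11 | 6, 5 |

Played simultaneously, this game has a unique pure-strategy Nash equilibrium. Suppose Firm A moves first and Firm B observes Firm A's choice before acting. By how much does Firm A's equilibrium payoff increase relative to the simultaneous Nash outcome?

2

Work backward from Firm B's decision.
- Low: BR = Y, leader payoff 5.
- Mid: BR = X, leader payoff 7.
- High: BR = Y, leader payoff 0.
Maximizing over 5, 7, 0, Firm A chooses Mid. Subgame-perfect outcome: (Mid, X) with payoffs (7, 12).
Now find the simultaneous Nash equilibrium.
Firm A's best replies: X→Low; Y→Low; Z→Mid.
Firm B's best replies: Low→Y; Mid→X; High→Y.
The unique mutual best reply is (Low, Y), giving (5, 11).
Firm A's commitment gain: 7 − 5 = 2.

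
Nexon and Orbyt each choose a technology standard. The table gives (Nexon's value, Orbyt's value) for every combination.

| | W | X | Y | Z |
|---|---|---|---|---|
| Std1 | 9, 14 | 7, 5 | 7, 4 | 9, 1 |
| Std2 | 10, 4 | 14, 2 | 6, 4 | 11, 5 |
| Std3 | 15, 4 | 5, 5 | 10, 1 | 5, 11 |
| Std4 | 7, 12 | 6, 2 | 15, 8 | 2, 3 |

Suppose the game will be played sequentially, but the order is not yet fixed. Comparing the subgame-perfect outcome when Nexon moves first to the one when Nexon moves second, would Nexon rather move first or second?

second

If Nexon leads: Orbyt's best replies are Std1→W, Std2→Z, Std3→Z, Std4→W; Nexon's induced payoffs 9, 11, 5, 7; outcome (Std2, Z), payoffs (11, 5).
If Orbyt leads: Nexon's best replies are W→Std3, X→Std2, Y→Std4, Z→Std2; Orbyt's induced payoffs 4, 2, 8, 5; outcome (Std4, Y), payoffs (15, 8).
Nexon gets 11 moving first and 15 moving second, so Nexon prefers to move second.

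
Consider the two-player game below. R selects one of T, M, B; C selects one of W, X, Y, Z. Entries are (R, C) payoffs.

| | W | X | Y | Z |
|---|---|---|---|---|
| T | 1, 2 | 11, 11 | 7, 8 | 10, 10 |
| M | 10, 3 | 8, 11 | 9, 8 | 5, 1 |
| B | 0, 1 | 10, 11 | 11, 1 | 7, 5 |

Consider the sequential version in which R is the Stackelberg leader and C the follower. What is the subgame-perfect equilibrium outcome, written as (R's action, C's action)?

(T, X)

Backward induction with R moving first.
- T → C plays X (best of 2, 11, 8, 10); R gets 11.
- M → C plays X (best of 3, 11, 8, 1); R gets 8.
- B → C plays X (best of 1, 11, 1, 5); R gets 10.
R's induced payoffs are 11, 8, 10, so R commits to T. Subgame-perfect outcome: (T, X) with payoffs (11, 11).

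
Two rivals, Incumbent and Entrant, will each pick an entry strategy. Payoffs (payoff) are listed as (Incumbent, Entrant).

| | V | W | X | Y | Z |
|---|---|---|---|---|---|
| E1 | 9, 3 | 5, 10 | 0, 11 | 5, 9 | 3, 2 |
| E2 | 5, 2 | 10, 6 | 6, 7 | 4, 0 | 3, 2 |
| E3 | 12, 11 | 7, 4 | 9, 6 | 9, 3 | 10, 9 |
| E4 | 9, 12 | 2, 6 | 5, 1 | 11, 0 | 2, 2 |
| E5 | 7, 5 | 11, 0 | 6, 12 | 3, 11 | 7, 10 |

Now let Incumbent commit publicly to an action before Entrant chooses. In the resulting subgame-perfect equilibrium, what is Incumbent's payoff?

Solve by backward induction (Incumbent leads).
- E1: BR = X, leader payoff 0.
- E2: BR = X, leader payoff 6.
- E3: BR = V, leader payoff 12.
- E4: BR = V, leader payoff 9.
- E5: BR = X, leader payoff 6.
Among 0, 6, 12, 9, 6, the best is 12 at E3. Subgame-perfect outcome: (E3, V) with payoffs (12, 11).

12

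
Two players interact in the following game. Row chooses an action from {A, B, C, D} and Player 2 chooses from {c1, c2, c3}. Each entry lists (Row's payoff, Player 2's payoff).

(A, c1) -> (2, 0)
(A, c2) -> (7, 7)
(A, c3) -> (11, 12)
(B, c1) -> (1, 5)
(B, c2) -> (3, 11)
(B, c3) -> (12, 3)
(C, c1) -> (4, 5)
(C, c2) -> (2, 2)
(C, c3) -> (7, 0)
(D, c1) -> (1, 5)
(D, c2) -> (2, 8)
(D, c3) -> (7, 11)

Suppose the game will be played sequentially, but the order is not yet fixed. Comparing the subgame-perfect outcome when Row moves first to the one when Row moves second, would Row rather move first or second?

If Row leads: Player 2's best replies are A→c3, B→c2, C→c1, D→c3; Row's induced payoffs 11, 3, 4, 7; outcome (A, c3), payoffs (11, 12).
If Player 2 leads: Row's best replies are c1→C, c2→A, c3→B; Player 2's induced payoffs 5, 7, 3; outcome (A, c2), payoffs (7, 7).
Row gets 11 moving first and 7 moving second, so Row prefers to move first.

first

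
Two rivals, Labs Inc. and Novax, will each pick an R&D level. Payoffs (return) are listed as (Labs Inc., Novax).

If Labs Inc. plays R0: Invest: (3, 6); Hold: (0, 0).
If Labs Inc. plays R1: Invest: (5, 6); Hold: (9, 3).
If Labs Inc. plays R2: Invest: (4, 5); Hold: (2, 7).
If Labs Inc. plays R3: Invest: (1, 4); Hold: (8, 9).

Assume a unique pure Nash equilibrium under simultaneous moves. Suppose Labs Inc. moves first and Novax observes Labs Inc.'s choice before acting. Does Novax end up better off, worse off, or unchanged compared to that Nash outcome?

Solve by backward induction (Labs Inc. leads).
- R0: BR = Invest, leader payoff 3.
- R1: BR = Invest, leader payoff 5.
- R2: BR = Hold, leader payoff 2.
- R3: BR = Hold, leader payoff 8.
Among 3, 5, 2, 8, the best is 8 at R3. Subgame-perfect outcome: (R3, Hold) with payoffs (8, 9).
Now find the simultaneous Nash equilibrium.
Labs Inc.'s best replies: Invest→R1; Hold→R1.
Novax's best replies: R0→Invest; R1→Invest; R2→Hold; R3→Hold.
Only (R1, Invest) has each player best-responding; Nash payoffs (5, 6).
Novax earns 9 sequentially versus 6 at the Nash outcome: better off.

better off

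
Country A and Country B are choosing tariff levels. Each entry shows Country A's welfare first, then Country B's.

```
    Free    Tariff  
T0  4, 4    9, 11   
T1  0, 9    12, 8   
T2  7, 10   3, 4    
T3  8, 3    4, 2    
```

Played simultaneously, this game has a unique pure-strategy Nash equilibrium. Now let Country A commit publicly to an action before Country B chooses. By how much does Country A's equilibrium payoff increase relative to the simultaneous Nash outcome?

Work backward from Country B's decision.
- T0: BR = Tariff, leader payoff 9.
- T1: BR = Free, leader payoff 0.
- T2: BR = Free, leader payoff 7.
- T3: BR = Free, leader payoff 8.
Country A's induced payoffs are 9, 0, 7, 8, so Country A commits to T0. Subgame-perfect outcome: (T0, Tariff) with payoffs (9, 11).
Under simultaneous play:
Country A's best replies: Free→T3; Tariff→T1.
Country B's best replies: T0→Tariff; T1→Free; T2→Free; T3→Free.
Only (T3, Free) has each player best-responding; Nash payoffs (8, 3).
Country A's commitment gain: 9 − 8 = 1.

1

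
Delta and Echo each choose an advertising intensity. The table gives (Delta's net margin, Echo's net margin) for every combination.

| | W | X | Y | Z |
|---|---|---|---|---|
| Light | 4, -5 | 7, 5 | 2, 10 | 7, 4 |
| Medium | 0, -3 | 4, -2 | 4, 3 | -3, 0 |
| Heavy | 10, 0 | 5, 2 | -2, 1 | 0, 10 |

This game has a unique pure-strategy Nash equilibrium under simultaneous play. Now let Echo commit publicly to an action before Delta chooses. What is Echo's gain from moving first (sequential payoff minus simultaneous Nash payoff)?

Delta best-responds to each possible Echo move:
- W: BR = Heavy, leader payoff 0.
- X: BR = Light, leader payoff 5.
- Y: BR = Medium, leader payoff 3.
- Z: BR = Light, leader payoff 4.
Maximizing over 0, 5, 3, 4, Echo chooses X. Subgame-perfect outcome: (Light, X) with payoffs (7, 5).
Now find the simultaneous Nash equilibrium.
Delta's best replies: W→Heavy; X→Light; Y→Medium; Z→Light.
Echo's best replies: Light→Y; Medium→Y; Heavy→Z.
The unique mutual best reply is (Medium, Y), giving (4, 3).
Echo's commitment gain: 5 − 3 = 2.

2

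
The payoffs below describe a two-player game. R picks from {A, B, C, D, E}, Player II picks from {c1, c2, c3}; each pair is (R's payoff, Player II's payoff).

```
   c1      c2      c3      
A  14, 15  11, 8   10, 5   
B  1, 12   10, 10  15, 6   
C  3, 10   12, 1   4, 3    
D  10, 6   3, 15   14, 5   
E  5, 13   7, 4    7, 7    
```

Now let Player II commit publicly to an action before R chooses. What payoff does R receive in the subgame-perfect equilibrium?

R best-responds to each possible Player II move:
- c1: BR = A, leader payoff 15.
- c2: BR = C, leader payoff 1.
- c3: BR = B, leader payoff 6.
Among 15, 1, 6, the best is 15 at c1. Subgame-perfect outcome: (A, c1) with payoffs (14, 15).

14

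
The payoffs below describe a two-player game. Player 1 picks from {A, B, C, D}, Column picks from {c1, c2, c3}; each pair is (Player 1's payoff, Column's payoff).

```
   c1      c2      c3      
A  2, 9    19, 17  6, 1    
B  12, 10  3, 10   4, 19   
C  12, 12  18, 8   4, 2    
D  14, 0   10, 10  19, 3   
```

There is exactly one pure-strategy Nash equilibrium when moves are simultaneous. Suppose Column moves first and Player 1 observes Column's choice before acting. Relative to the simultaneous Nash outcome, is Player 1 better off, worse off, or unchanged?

Work backward from Player 1's decision.
- c1: Player 1 compares 2, 12, 12, 14 and picks D; Column would get 0.
- c2: Player 1 compares 19, 3, 18, 10 and picks A; Column would get 17.
- c3: Player 1 compares 6, 4, 4, 19 and picks D; Column would get 3.
Maximizing over 0, 17, 3, Column chooses c2. Subgame-perfect outcome: (A, c2) with payoffs (19, 17).
Now find the simultaneous Nash equilibrium.
Player 1's best replies: c1→D; c2→A; c3→D.
Column's best replies: A→c2; B→c3; C→c1; D→c2.
Only (A, c2) has each player best-responding; Nash payoffs (19, 17).
Player 1 earns 19 sequentially versus 19 at the Nash outcome: unchanged.

unchanged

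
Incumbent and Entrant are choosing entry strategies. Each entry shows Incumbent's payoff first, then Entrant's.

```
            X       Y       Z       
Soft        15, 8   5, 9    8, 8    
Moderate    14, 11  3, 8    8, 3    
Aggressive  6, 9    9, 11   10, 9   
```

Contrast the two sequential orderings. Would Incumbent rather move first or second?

If Incumbent leads: Entrant's best replies are Soft→Y, Moderate→X, Aggressive→Y; Incumbent's induced payoffs 5, 14, 9; outcome (Moderate, X), payoffs (14, 11).
If Entrant leads: Incumbent's best replies are X→Soft, Y→Aggressive, Z→Aggressive; Entrant's induced payoffs 8, 11, 9; outcome (Aggressive, Y), payoffs (9, 11).
Incumbent gets 14 moving first and 9 moving second, so Incumbent prefers to move first.

first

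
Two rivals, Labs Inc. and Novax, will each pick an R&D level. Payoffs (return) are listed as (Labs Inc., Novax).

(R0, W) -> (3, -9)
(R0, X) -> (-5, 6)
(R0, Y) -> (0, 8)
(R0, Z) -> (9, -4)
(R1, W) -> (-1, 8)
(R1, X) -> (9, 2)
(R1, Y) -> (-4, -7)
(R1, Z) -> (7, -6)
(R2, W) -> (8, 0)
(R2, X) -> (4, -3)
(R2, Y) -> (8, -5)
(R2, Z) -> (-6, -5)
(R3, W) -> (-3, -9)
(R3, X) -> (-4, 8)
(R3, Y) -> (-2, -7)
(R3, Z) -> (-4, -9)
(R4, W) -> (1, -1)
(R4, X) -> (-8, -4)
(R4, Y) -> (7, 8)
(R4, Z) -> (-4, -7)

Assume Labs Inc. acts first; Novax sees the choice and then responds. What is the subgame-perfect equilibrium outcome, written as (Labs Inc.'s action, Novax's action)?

Work backward from Novax's decision.
- R0: Novax compares -9, 6, 8, -4 and picks Y; Labs Inc. would get 0.
- R1: Novax compares 8, 2, -7, -6 and picks W; Labs Inc. would get -1.
- R2: Novax compares 0, -3, -5, -5 and picks W; Labs Inc. would get 8.
- R3: Novax compares -9, 8, -7, -9 and picks X; Labs Inc. would get -4.
- R4: Novax compares -1, -4, 8, -7 and picks Y; Labs Inc. would get 7.
Maximizing over 0, -1, 8, -4, 7, Labs Inc. chooses R2. Subgame-perfect outcome: (R2, W) with payoffs (8, 0).

(R2, W)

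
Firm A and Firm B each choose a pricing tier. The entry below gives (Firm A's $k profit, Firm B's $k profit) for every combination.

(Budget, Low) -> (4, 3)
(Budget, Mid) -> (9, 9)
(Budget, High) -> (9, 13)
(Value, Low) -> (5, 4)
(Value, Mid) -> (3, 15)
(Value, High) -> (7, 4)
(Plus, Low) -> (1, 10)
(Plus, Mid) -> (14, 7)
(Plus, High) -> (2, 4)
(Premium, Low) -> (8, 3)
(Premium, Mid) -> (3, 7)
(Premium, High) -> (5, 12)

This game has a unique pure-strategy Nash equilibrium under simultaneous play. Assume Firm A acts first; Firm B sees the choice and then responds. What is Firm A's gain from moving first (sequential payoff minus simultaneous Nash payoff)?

0

Solve by backward induction (Firm A leads).
- Budget: Firm B compares 3, 9, 13 and picks High; Firm A would get 9.
- Value: Firm B compares 4, 15, 4 and picks Mid; Firm A would get 3.
- Plus: Firm B compares 10, 7, 4 and picks Low; Firm A would get 1.
- Premium: Firm B compares 3, 7, 12 and picks High; Firm A would get 5.
Firm A's induced payoffs are 9, 3, 1, 5, so Firm A commits to Budget. Subgame-perfect outcome: (Budget, High) with payoffs (9, 13).
Under simultaneous play:
Firm A's best replies: Low→Premium; Mid→Plus; High→Budget.
Firm B's best replies: Budget→High; Value→Mid; Plus→Low; Premium→High.
The unique mutual best reply is (Budget, High), giving (9, 13).
Firm A's commitment gain: 9 − 9 = 0.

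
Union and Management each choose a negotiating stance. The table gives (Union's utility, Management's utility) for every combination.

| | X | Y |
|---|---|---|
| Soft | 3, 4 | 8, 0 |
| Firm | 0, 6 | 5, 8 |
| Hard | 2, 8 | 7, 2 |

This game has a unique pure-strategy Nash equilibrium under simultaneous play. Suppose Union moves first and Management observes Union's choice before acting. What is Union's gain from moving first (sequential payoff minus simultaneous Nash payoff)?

2

Solve by backward induction (Union leads).
- Soft: BR = X, leader payoff 3.
- Firm: BR = Y, leader payoff 5.
- Hard: BR = X, leader payoff 2.
Among 3, 5, 2, the best is 5 at Firm. Subgame-perfect outcome: (Firm, Y) with payoffs (5, 8).
Now find the simultaneous Nash equilibrium.
Union's best replies: X→Soft; Y→Soft.
Management's best replies: Soft→X; Firm→Y; Hard→X.
Only (Soft, X) has each player best-responding; Nash payoffs (3, 4).
Union's commitment gain: 5 − 3 = 2.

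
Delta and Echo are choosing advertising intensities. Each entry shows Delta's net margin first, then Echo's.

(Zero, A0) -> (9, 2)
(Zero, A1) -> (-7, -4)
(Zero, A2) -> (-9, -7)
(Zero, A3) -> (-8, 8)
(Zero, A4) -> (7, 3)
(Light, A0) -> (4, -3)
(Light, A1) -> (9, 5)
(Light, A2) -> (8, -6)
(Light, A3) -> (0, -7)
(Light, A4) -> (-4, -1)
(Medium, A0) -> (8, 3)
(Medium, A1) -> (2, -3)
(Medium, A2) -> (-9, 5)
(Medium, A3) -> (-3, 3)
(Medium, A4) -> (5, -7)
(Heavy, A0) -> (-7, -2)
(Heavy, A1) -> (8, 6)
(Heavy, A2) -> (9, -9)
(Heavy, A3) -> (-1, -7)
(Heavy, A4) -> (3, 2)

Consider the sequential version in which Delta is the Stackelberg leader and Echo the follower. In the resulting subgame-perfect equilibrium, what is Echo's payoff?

Solve by backward induction (Delta leads).
- Zero: Echo compares 2, -4, -7, 8, 3 and picks A3; Delta would get -8.
- Light: Echo compares -3, 5, -6, -7, -1 and picks A1; Delta would get 9.
- Medium: Echo compares 3, -3, 5, 3, -7 and picks A2; Delta would get -9.
- Heavy: Echo compares -2, 6, -9, -7, 2 and picks A1; Delta would get 8.
Maximizing over -8, 9, -9, 8, Delta chooses Light. Subgame-perfect outcome: (Light, A1) with payoffs (9, 5).

5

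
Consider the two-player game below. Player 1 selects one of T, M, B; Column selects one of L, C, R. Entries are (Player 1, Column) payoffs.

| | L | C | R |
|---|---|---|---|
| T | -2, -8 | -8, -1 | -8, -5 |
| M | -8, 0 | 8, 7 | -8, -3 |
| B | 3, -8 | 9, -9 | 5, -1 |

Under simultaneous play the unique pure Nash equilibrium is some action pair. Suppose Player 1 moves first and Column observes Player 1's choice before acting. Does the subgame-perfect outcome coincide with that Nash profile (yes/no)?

Backward induction with Player 1 moving first.
- T: Column compares -8, -1, -5 and picks C; Player 1 would get -8.
- M: Column compares 0, 7, -3 and picks C; Player 1 would get 8.
- B: Column compares -8, -9, -1 and picks R; Player 1 would get 5.
Player 1's induced payoffs are -8, 8, 5, so Player 1 commits to M. Subgame-perfect outcome: (M, C) with payoffs (8, 7).
Under simultaneous play:
Player 1's best replies: L→B; C→B; R→B.
Column's best replies: T→C; M→C; B→R.
Only (B, R) has each player best-responding; Nash payoffs (5, -1).
Sequential outcome (M, C) differs from the Nash profile (B, R).

no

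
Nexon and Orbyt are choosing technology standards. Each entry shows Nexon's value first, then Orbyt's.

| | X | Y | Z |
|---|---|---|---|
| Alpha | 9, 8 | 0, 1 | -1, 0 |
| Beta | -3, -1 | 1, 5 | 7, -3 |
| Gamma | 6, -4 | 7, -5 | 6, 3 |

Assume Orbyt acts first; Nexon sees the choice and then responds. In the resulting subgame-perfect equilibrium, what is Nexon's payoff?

Solve by backward induction (Orbyt leads).
- X: BR = Alpha, leader payoff 8.
- Y: BR = Gamma, leader payoff -5.
- Z: BR = Beta, leader payoff -3.
Maximizing over 8, -5, -3, Orbyt chooses X. Subgame-perfect outcome: (Alpha, X) with payoffs (9, 8).

9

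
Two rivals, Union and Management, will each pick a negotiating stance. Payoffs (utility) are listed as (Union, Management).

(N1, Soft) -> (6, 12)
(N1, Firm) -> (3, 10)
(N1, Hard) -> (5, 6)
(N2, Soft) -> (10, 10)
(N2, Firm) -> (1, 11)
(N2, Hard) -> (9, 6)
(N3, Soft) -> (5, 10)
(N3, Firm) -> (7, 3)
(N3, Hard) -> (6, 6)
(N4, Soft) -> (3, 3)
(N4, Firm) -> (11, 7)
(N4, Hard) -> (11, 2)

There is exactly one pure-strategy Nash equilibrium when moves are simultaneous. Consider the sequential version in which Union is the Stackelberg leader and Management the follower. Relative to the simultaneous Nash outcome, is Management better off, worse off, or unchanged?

unchanged

Management best-responds to each possible Union move:
- N1: BR = Soft, leader payoff 6.
- N2: BR = Firm, leader payoff 1.
- N3: BR = Soft, leader payoff 5.
- N4: BR = Firm, leader payoff 11.
Union's induced payoffs are 6, 1, 5, 11, so Union commits to N4. Subgame-perfect outcome: (N4, Firm) with payoffs (11, 7).
For the simultaneous game, intersect best replies.
Union's best replies: Soft→N2; Firm→N4; Hard→N4.
Management's best replies: N1→Soft; N2→Firm; N3→Soft; N4→Firm.
The unique mutual best reply is (N4, Firm), giving (11, 7).
Management earns 7 sequentially versus 7 at the Nash outcome: unchanged.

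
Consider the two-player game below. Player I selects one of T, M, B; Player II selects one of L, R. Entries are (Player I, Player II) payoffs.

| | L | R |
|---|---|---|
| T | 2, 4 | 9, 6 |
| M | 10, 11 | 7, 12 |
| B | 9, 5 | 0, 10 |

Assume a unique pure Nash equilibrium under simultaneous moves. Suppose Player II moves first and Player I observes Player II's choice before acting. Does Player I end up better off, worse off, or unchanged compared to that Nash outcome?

better off

Backward induction with Player II moving first.
- L: Player I compares 2, 10, 9 and picks M; Player II would get 11.
- R: Player I compares 9, 7, 0 and picks T; Player II would get 6.
Maximizing over 11, 6, Player II chooses L. Subgame-perfect outcome: (M, L) with payoffs (10, 11).
For the simultaneous game, intersect best replies.
Player I's best replies: L→M; R→T.
Player II's best replies: T→R; M→R; B→R.
The unique mutual best reply is (T, R), giving (9, 6).
Player I earns 10 sequentially versus 9 at the Nash outcome: better off.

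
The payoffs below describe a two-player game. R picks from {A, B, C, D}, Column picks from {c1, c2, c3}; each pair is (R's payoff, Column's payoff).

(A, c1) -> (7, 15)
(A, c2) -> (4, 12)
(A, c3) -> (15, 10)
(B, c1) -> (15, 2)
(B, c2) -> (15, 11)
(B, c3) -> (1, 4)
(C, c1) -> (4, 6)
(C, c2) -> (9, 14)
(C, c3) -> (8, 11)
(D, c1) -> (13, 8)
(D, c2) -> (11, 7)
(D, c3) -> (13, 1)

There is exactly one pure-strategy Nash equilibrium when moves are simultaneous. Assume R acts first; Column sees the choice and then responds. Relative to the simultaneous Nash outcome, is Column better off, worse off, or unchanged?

unchanged

Backward induction with R moving first.
- A: Column compares 15, 12, 10 and picks c1; R would get 7.
- B: Column compares 2, 11, 4 and picks c2; R would get 15.
- C: Column compares 6, 14, 11 and picks c2; R would get 9.
- D: Column compares 8, 7, 1 and picks c1; R would get 13.
R's induced payoffs are 7, 15, 9, 13, so R commits to B. Subgame-perfect outcome: (B, c2) with payoffs (15, 11).
Now find the simultaneous Nash equilibrium.
R's best replies: c1→B; c2→B; c3→A.
Column's best replies: A→c1; B→c2; C→c2; D→c1.
Only (B, c2) has each player best-responding; Nash payoffs (15, 11).
Column earns 11 sequentially versus 11 at the Nash outcome: unchanged.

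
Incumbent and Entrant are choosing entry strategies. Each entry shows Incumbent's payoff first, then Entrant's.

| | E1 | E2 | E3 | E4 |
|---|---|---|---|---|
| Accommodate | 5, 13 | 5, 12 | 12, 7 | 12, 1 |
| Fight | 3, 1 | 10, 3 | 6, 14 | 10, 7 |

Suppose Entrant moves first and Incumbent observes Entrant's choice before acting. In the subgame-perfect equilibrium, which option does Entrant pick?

Backward induction with Entrant moving first.
- E1 → Incumbent plays Accommodate (best of 5, 3); Entrant gets 13.
- E2 → Incumbent plays Fight (best of 5, 10); Entrant gets 3.
- E3 → Incumbent plays Accommodate (best of 12, 6); Entrant gets 7.
- E4 → Incumbent plays Accommodate (best of 12, 10); Entrant gets 1.
Maximizing over 13, 3, 7, 1, Entrant chooses E1. Subgame-perfect outcome: (Accommodate, E1) with payoffs (5, 13).

E1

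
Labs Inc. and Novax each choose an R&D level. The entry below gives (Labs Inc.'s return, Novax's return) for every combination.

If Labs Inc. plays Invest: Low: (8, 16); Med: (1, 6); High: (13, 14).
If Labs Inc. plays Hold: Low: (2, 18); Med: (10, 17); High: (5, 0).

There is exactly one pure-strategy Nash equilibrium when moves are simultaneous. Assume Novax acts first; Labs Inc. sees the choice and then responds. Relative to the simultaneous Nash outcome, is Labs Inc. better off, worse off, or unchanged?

Backward induction with Novax moving first.
- Low → Labs Inc. plays Invest (best of 8, 2); Novax gets 16.
- Med → Labs Inc. plays Hold (best of 1, 10); Novax gets 17.
- High → Labs Inc. plays Invest (best of 13, 5); Novax gets 14.
Novax's induced payoffs are 16, 17, 14, so Novax commits to Med. Subgame-perfect outcome: (Hold, Med) with payoffs (10, 17).
Now find the simultaneous Nash equilibrium.
Labs Inc.'s best replies: Low→Invest; Med→Hold; High→Invest.
Novax's best replies: Invest→Low; Hold→Low.
The unique mutual best reply is (Invest, Low), giving (8, 16).
Labs Inc. earns 10 sequentially versus 8 at the Nash outcome: better off.

better off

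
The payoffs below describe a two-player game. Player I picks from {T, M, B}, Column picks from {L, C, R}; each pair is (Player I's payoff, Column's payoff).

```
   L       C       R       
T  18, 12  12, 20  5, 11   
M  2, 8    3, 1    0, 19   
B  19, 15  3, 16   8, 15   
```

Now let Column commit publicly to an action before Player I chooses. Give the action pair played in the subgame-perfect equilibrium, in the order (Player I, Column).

(T, C)

Work backward from Player I's decision.
- L: Player I compares 18, 2, 19 and picks B; Column would get 15.
- C: Player I compares 12, 3, 3 and picks T; Column would get 20.
- R: Player I compares 5, 0, 8 and picks B; Column would get 15.
Among 15, 20, 15, the best is 20 at C. Subgame-perfect outcome: (T, C) with payoffs (12, 20).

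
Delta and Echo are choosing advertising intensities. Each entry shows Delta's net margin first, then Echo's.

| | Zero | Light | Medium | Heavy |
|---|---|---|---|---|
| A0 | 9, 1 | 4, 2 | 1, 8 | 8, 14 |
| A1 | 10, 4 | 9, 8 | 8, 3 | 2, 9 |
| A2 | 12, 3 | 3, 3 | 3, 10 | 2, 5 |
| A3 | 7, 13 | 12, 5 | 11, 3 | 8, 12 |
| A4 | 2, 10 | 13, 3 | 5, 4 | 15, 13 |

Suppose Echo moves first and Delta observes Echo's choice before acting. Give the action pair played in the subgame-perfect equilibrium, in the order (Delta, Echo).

(A4, Heavy)

Backward induction with Echo moving first.
- Zero → Delta plays A2 (best of 9, 10, 12, 7, 2); Echo gets 3.
- Light → Delta plays A4 (best of 4, 9, 3, 12, 13); Echo gets 3.
- Medium → Delta plays A3 (best of 1, 8, 3, 11, 5); Echo gets 3.
- Heavy → Delta plays A4 (best of 8, 2, 2, 8, 15); Echo gets 13.
Maximizing over 3, 3, 3, 13, Echo chooses Heavy. Subgame-perfect outcome: (A4, Heavy) with payoffs (15, 13).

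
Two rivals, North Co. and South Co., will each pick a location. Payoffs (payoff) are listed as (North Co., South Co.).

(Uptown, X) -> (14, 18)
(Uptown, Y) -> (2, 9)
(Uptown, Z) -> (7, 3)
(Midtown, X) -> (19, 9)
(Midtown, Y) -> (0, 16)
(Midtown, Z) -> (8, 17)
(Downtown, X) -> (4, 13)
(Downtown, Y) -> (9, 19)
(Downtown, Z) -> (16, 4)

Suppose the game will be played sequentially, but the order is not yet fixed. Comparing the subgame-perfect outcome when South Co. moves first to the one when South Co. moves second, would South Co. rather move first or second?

If North Co. leads: South Co.'s best replies are Uptown→X, Midtown→Z, Downtown→Y; North Co.'s induced payoffs 14, 8, 9; outcome (Uptown, X), payoffs (14, 18).
If South Co. leads: North Co.'s best replies are X→Midtown, Y→Downtown, Z→Downtown; South Co.'s induced payoffs 9, 19, 4; outcome (Downtown, Y), payoffs (9, 19).
South Co. gets 19 moving first and 18 moving second, so South Co. prefers to move first.

first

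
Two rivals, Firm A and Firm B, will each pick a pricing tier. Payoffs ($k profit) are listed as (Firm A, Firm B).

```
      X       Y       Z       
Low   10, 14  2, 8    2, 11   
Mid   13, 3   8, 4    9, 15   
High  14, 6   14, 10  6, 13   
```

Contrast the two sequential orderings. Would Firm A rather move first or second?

first

If Firm A leads: Firm B's best replies are Low→X, Mid→Z, High→Z; Firm A's induced payoffs 10, 9, 6; outcome (Low, X), payoffs (10, 14).
If Firm B leads: Firm A's best replies are X→High, Y→High, Z→Mid; Firm B's induced payoffs 6, 10, 15; outcome (Mid, Z), payoffs (9, 15).
Firm A gets 10 moving first and 9 moving second, so Firm A prefers to move first.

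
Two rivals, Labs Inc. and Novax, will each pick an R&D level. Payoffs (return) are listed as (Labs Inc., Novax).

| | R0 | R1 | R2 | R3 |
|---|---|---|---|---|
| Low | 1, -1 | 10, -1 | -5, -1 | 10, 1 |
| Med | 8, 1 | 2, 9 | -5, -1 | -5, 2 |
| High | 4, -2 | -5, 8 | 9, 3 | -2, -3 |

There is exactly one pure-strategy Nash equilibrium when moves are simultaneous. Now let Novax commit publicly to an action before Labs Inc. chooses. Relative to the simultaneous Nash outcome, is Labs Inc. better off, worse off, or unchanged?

worse off

Work backward from Labs Inc.'s decision.
- R0 → Labs Inc. plays Med (best of 1, 8, 4); Novax gets 1.
- R1 → Labs Inc. plays Low (best of 10, 2, -5); Novax gets -1.
- R2 → Labs Inc. plays High (best of -5, -5, 9); Novax gets 3.
- R3 → Labs Inc. plays Low (best of 10, -5, -2); Novax gets 1.
Among 1, -1, 3, 1, the best is 3 at R2. Subgame-perfect outcome: (High, R2) with payoffs (9, 3).
For the simultaneous game, intersect best replies.
Labs Inc.'s best replies: R0→Med; R1→Low; R2→High; R3→Low.
Novax's best replies: Low→R3; Med→R1; High→R1.
Only (Low, R3) has each player best-responding; Nash payoffs (10, 1).
Labs Inc. earns 9 sequentially versus 10 at the Nash outcome: worse off.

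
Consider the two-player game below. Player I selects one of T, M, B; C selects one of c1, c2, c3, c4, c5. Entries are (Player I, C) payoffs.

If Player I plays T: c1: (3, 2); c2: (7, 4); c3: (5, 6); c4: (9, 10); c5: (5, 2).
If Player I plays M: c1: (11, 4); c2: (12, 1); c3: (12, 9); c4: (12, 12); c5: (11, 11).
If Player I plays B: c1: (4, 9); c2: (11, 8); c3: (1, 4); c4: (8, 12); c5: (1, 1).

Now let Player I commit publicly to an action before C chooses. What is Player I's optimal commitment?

M

Work backward from C's decision.
- T → C plays c4 (best of 2, 4, 6, 10, 2); Player I gets 9.
- M → C plays c4 (best of 4, 1, 9, 12, 11); Player I gets 12.
- B → C plays c4 (best of 9, 8, 4, 12, 1); Player I gets 8.
Among 9, 12, 8, the best is 12 at M. Subgame-perfect outcome: (M, c4) with payoffs (12, 12).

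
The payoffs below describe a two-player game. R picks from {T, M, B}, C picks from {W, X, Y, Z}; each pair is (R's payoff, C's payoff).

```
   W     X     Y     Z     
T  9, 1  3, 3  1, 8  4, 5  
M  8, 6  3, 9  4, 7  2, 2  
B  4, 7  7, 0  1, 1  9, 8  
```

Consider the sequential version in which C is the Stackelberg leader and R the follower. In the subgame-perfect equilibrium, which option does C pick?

R best-responds to each possible C move:
- W: R compares 9, 8, 4 and picks T; C would get 1.
- X: R compares 3, 3, 7 and picks B; C would get 0.
- Y: R compares 1, 4, 1 and picks M; C would get 7.
- Z: R compares 4, 2, 9 and picks B; C would get 8.
Among 1, 0, 7, 8, the best is 8 at Z. Subgame-perfect outcome: (B, Z) with payoffs (9, 8).

Z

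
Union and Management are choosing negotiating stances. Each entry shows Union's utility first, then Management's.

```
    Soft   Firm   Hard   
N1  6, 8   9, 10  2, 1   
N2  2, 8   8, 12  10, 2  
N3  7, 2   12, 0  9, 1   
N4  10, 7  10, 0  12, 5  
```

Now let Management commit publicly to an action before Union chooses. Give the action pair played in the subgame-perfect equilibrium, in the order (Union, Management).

(N4, Soft)

Backward induction with Management moving first.
- Soft → Union plays N4 (best of 6, 2, 7, 10); Management gets 7.
- Firm → Union plays N3 (best of 9, 8, 12, 10); Management gets 0.
- Hard → Union plays N4 (best of 2, 10, 9, 12); Management gets 5.
Maximizing over 7, 0, 5, Management chooses Soft. Subgame-perfect outcome: (N4, Soft) with payoffs (10, 7).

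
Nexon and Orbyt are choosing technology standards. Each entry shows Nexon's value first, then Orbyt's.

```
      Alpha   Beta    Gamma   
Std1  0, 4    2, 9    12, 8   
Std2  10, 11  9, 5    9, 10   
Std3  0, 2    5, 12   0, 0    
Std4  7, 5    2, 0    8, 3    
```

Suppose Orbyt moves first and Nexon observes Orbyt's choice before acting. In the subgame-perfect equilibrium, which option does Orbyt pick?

Nexon best-responds to each possible Orbyt move:
- Alpha → Nexon plays Std2 (best of 0, 10, 0, 7); Orbyt gets 11.
- Beta → Nexon plays Std2 (best of 2, 9, 5, 2); Orbyt gets 5.
- Gamma → Nexon plays Std1 (best of 12, 9, 0, 8); Orbyt gets 8.
Orbyt's induced payoffs are 11, 5, 8, so Orbyt commits to Alpha. Subgame-perfect outcome: (Std2, Alpha) with payoffs (10, 11).

Alpha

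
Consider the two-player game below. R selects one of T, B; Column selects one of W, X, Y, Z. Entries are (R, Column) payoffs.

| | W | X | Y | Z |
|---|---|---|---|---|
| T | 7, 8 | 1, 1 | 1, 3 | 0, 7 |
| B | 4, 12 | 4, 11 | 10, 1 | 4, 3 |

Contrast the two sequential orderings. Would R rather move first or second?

first

If R leads: Column's best replies are T→W, B→W; R's induced payoffs 7, 4; outcome (T, W), payoffs (7, 8).
If Column leads: R's best replies are W→T, X→B, Y→B, Z→B; Column's induced payoffs 8, 11, 1, 3; outcome (B, X), payoffs (4, 11).
R gets 7 moving first and 4 moving second, so R prefers to move first.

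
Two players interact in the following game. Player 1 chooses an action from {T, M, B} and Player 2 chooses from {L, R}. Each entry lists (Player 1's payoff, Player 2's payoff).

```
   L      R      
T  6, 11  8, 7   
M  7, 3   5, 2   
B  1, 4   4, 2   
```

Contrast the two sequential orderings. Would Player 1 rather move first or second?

second

If Player 1 leads: Player 2's best replies are T→L, M→L, B→L; Player 1's induced payoffs 6, 7, 1; outcome (M, L), payoffs (7, 3).
If Player 2 leads: Player 1's best replies are L→M, R→T; Player 2's induced payoffs 3, 7; outcome (T, R), payoffs (8, 7).
Player 1 gets 7 moving first and 8 moving second, so Player 1 prefers to move second.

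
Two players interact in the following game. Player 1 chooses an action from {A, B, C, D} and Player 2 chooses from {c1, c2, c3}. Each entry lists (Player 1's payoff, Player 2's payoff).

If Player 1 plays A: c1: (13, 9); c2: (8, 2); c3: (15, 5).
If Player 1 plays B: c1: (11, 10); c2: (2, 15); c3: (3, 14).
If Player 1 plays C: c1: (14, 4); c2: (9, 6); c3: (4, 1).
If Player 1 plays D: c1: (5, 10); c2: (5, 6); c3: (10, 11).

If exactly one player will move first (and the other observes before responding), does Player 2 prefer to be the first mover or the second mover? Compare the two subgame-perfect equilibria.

second

If Player 1 leads: Player 2's best replies are A→c1, B→c2, C→c2, D→c3; Player 1's induced payoffs 13, 2, 9, 10; outcome (A, c1), payoffs (13, 9).
If Player 2 leads: Player 1's best replies are c1→C, c2→C, c3→A; Player 2's induced payoffs 4, 6, 5; outcome (C, c2), payoffs (9, 6).
Player 2 gets 6 moving first and 9 moving second, so Player 2 prefers to move second.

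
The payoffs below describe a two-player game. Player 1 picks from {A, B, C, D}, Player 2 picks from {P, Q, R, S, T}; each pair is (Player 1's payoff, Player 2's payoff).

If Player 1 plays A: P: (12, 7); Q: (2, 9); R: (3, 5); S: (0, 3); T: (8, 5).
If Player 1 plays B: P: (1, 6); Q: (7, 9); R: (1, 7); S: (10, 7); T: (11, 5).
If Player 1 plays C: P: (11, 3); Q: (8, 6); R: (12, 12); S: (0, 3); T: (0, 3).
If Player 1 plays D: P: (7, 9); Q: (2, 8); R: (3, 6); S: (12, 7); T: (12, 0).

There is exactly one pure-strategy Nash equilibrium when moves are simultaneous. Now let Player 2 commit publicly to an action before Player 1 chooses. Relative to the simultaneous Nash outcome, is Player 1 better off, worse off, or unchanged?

Work backward from Player 1's decision.
- P: Player 1 compares 12, 1, 11, 7 and picks A; Player 2 would get 7.
- Q: Player 1 compares 2, 7, 8, 2 and picks C; Player 2 would get 6.
- R: Player 1 compares 3, 1, 12, 3 and picks C; Player 2 would get 12.
- S: Player 1 compares 0, 10, 0, 12 and picks D; Player 2 would get 7.
- T: Player 1 compares 8, 11, 0, 12 and picks D; Player 2 would get 0.
Maximizing over 7, 6, 12, 7, 0, Player 2 chooses R. Subgame-perfect outcome: (C, R) with payoffs (12, 12).
Under simultaneous play:
Player 1's best replies: P→A; Q→C; R→C; S→D; T→D.
Player 2's best replies: A→Q; B→Q; C→R; D→P.
The unique mutual best reply is (C, R), giving (12, 12).
Player 1 earns 12 sequentially versus 12 at the Nash outcome: unchanged.

unchanged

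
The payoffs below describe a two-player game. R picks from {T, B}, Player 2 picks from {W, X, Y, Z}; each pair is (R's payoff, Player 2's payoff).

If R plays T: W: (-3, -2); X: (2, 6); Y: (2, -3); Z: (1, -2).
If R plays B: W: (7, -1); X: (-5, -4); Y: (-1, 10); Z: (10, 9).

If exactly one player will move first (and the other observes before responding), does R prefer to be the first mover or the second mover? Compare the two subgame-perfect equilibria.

If R leads: Player 2's best replies are T→X, B→Y; R's induced payoffs 2, -1; outcome (T, X), payoffs (2, 6).
If Player 2 leads: R's best replies are W→B, X→T, Y→T, Z→B; Player 2's induced payoffs -1, 6, -3, 9; outcome (B, Z), payoffs (10, 9).
R gets 2 moving first and 10 moving second, so R prefers to move second.

second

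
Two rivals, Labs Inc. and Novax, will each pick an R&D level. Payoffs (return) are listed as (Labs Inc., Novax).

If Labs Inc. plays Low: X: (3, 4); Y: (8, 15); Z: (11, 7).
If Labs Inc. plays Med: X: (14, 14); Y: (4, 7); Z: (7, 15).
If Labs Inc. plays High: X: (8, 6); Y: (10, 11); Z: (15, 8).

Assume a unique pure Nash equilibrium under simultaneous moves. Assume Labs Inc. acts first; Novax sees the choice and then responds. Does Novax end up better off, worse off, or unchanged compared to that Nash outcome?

unchanged

Solve by backward induction (Labs Inc. leads).
- Low: BR = Y, leader payoff 8.
- Med: BR = Z, leader payoff 7.
- High: BR = Y, leader payoff 10.
Labs Inc.'s induced payoffs are 8, 7, 10, so Labs Inc. commits to High. Subgame-perfect outcome: (High, Y) with payoffs (10, 11).
Now find the simultaneous Nash equilibrium.
Labs Inc.'s best replies: X→Med; Y→High; Z→High.
Novax's best replies: Low→Y; Med→Z; High→Y.
Only (High, Y) has each player best-responding; Nash payoffs (10, 11).
Novax earns 11 sequentially versus 11 at the Nash outcome: unchanged.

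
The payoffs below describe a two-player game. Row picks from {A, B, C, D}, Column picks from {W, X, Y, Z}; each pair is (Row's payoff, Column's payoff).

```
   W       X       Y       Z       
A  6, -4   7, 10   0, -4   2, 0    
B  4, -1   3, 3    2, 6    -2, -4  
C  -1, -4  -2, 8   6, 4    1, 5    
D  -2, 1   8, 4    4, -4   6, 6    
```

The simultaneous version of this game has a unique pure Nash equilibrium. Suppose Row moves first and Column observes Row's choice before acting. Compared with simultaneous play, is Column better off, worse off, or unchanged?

better off

Solve by backward induction (Row leads).
- A: BR = X, leader payoff 7.
- B: BR = Y, leader payoff 2.
- C: BR = X, leader payoff -2.
- D: BR = Z, leader payoff 6.
Row's induced payoffs are 7, 2, -2, 6, so Row commits to A. Subgame-perfect outcome: (A, X) with payoffs (7, 10).
For the simultaneous game, intersect best replies.
Row's best replies: W→A; X→D; Y→C; Z→D.
Column's best replies: A→X; B→Y; C→X; D→Z.
The unique mutual best reply is (D, Z), giving (6, 6).
Column earns 10 sequentially versus 6 at the Nash outcome: better off.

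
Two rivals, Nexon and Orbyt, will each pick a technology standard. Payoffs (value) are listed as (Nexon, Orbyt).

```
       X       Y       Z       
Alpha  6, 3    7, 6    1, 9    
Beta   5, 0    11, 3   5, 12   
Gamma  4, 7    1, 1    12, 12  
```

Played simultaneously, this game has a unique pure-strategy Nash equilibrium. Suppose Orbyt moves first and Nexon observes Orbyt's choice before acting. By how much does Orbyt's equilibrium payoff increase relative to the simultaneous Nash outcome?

Work backward from Nexon's decision.
- X → Nexon plays Alpha (best of 6, 5, 4); Orbyt gets 3.
- Y → Nexon plays Beta (best of 7, 11, 1); Orbyt gets 3.
- Z → Nexon plays Gamma (best of 1, 5, 12); Orbyt gets 12.
Maximizing over 3, 3, 12, Orbyt chooses Z. Subgame-perfect outcome: (Gamma, Z) with payoffs (12, 12).
Under simultaneous play:
Nexon's best replies: X→Alpha; Y→Beta; Z→Gamma.
Orbyt's best replies: Alpha→Z; Beta→Z; Gamma→Z.
The unique mutual best reply is (Gamma, Z), giving (12, 12).
Orbyt's commitment gain: 12 − 12 = 0.

0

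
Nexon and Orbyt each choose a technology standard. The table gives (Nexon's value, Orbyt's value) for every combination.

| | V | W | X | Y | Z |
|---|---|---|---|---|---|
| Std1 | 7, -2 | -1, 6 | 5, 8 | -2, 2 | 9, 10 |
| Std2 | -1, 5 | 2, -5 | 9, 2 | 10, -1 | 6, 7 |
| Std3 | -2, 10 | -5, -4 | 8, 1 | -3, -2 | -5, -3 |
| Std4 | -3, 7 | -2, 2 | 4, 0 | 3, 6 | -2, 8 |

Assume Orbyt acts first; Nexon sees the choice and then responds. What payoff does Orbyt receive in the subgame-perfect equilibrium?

Nexon best-responds to each possible Orbyt move:
- V → Nexon plays Std1 (best of 7, -1, -2, -3); Orbyt gets -2.
- W → Nexon plays Std2 (best of -1, 2, -5, -2); Orbyt gets -5.
- X → Nexon plays Std2 (best of 5, 9, 8, 4); Orbyt gets 2.
- Y → Nexon plays Std2 (best of -2, 10, -3, 3); Orbyt gets -1.
- Z → Nexon plays Std1 (best of 9, 6, -5, -2); Orbyt gets 10.
Among -2, -5, 2, -1, 10, the best is 10 at Z. Subgame-perfect outcome: (Std1, Z) with payoffs (9, 10).

10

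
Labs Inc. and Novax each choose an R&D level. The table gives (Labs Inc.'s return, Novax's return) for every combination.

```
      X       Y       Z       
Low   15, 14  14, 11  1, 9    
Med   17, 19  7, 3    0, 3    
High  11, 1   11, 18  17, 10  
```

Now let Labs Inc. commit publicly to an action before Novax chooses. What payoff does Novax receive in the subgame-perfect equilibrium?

Work backward from Novax's decision.
- Low: Novax compares 14, 11, 9 and picks X; Labs Inc. would get 15.
- Med: Novax compares 19, 3, 3 and picks X; Labs Inc. would get 17.
- High: Novax compares 1, 18, 10 and picks Y; Labs Inc. would get 11.
Maximizing over 15, 17, 11, Labs Inc. chooses Med. Subgame-perfect outcome: (Med, X) with payoffs (17, 19).

19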